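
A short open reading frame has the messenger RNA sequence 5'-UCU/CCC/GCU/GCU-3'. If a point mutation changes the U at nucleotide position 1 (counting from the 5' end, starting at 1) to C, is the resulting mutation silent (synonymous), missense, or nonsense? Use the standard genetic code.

missense

Position 1 falls in codon 1: UCU → Ser.
After the substitution the codon is CCU → Pro.
Ser ≠ Pro, so this is a missense mutation.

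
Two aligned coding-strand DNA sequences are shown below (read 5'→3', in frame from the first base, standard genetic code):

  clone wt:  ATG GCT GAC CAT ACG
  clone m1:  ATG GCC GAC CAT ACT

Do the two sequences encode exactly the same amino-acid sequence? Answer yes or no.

yes

Codon 1: ATG Met / ATG Met — identical.
Codon 2: GCT Ala / GCC Ala — synonymous.
Codon 3: GAC Asp / GAC Asp — identical.
Codon 4: CAT His / CAT His — identical.
Codon 5: ACG Thr / ACT Thr — synonymous.
Nonsynonymous differences: 0 → same protein.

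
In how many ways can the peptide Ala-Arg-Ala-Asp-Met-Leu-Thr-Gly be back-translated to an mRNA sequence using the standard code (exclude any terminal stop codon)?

18432

Ala: 4 codons.
Arg: 6 codons.
Ala: 4 codons.
Asp: 2 codons.
Met: 1 codon.
Leu: 6 codons.
Thr: 4 codons.
Gly: 4 codons.
4 × 6 × 4 × 2 × 1 × 6 × 4 × 4 = 18432.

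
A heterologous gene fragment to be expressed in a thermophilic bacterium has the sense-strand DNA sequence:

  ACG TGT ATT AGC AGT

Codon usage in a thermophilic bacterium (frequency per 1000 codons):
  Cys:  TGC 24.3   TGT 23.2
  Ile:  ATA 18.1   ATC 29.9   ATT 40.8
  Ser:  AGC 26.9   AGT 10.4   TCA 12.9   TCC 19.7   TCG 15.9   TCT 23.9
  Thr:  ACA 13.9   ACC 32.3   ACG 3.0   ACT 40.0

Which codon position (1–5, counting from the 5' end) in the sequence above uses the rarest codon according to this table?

Codon 1 ACG (Thr): 3.0 per 1000.
Codon 2 TGT (Cys): 23.2 per 1000.
Codon 3 ATT (Ile): 40.8 per 1000.
Codon 4 AGC (Ser): 26.9 per 1000.
Codon 5 AGT (Ser): 10.4 per 1000.
Lowest frequency is 3.0 at codon 1.

1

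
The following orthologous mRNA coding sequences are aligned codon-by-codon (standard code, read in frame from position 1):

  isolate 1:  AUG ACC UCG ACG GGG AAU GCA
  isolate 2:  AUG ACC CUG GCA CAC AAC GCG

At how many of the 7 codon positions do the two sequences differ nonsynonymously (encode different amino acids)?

3

Codon 1: AUG Met / AUG Met — identical.
Codon 2: ACC Thr / ACC Thr — identical.
Codon 3: UCG Ser / CUG Leu — nonsynonymous.
Codon 4: ACG Thr / GCA Ala — nonsynonymous.
Codon 5: GGG Gly / CAC His — nonsynonymous.
Codon 6: AAU Asn / AAC Asn — synonymous.
Codon 7: GCA Ala / GCG Ala — synonymous.
Nonsynonymous differences: 3.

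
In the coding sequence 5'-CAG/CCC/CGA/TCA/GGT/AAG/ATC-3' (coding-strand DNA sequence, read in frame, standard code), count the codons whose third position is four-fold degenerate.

4

Codon 1 CAG (Gln): third position 2-fold.
Codon 2 CCC (Pro): third position 4-fold.
Codon 3 CGA (Arg): third position 4-fold.
Codon 4 TCA (Ser): third position 4-fold.
Codon 5 GGT (Gly): third position 4-fold.
Codon 6 AAG (Lys): third position 2-fold.
Codon 7 ATC (Ile): third position 3-fold.
Four-fold degenerate third positions: 4.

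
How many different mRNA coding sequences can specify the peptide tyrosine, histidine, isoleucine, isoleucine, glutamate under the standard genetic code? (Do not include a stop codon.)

Tyr: 2 codons.
His: 2 codons.
Ile: 3 codons.
Ile: 3 codons.
Glu: 2 codons.
2 × 2 × 3 × 3 × 2 = 72.

72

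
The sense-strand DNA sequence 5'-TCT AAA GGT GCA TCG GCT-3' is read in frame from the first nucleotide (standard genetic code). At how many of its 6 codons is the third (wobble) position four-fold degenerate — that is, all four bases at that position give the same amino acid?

Codon 1 TCT (Ser): third position 4-fold.
Codon 2 AAA (Lys): third position 2-fold.
Codon 3 GGT (Gly): third position 4-fold.
Codon 4 GCA (Ala): third position 4-fold.
Codon 5 TCG (Ser): third position 4-fold.
Codon 6 GCT (Ala): third position 4-fold.
Four-fold degenerate third positions: 5.

5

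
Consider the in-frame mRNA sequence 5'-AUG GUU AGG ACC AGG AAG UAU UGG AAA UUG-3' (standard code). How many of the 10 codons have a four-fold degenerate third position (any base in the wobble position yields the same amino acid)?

Codon 1 AUG (Met): third position 1-fold.
Codon 2 GUU (Val): third position 4-fold.
Codon 3 AGG (Arg): third position 2-fold.
Codon 4 ACC (Thr): third position 4-fold.
Codon 5 AGG (Arg): third position 2-fold.
Codon 6 AAG (Lys): third position 2-fold.
Codon 7 UAU (Tyr): third position 2-fold.
Codon 8 UGG (Trp): third position 1-fold.
Codon 9 AAA (Lys): third position 2-fold.
Codon 10 UUG (Leu): third position 2-fold.
Four-fold degenerate third positions: 2.

2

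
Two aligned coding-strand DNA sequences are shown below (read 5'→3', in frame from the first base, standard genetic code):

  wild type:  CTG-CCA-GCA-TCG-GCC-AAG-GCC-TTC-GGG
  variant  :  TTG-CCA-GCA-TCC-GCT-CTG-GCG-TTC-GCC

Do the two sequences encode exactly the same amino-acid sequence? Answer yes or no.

no

Codon 1: CTG Leu / TTG Leu — synonymous.
Codon 2: CCA Pro / CCA Pro — identical.
Codon 3: GCA Ala / GCA Ala — identical.
Codon 4: TCG Ser / TCC Ser — synonymous.
Codon 5: GCC Ala / GCT Ala — synonymous.
Codon 6: AAG Lys / CTG Leu — nonsynonymous.
Codon 7: GCC Ala / GCG Ala — synonymous.
Codon 8: TTC Phe / TTC Phe — identical.
Codon 9: GGG Gly / GCC Ala — nonsynonymous.
Nonsynonymous differences: 2 → different protein.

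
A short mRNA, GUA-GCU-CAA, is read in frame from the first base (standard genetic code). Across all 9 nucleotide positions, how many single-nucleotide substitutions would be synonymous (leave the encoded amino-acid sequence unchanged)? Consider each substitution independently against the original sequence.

7

Codon 1 (GUA, Val): 3 synonymous substitutions.
Codon 2 (GCU, Ala): 3 synonymous substitutions.
Codon 3 (CAA, Gln): 1 synonymous substitution.
Total: 3 + 3 + 1 = 7.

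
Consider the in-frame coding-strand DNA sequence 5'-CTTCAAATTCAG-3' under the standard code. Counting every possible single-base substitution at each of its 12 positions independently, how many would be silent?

Codon 1 (CTT, Leu): 3 synonymous substitutions.
Codon 2 (CAA, Gln): 1 synonymous substitution.
Codon 3 (ATT, Ile): 2 synonymous substitutions.
Codon 4 (CAG, Gln): 1 synonymous substitution.
Total: 3 + 1 + 2 + 1 = 7.

7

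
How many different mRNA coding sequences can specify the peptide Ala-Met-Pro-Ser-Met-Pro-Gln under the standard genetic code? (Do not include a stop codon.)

768

Ala: 4 codons.
Met: 1 codon.
Pro: 4 codons.
Ser: 6 codons.
Met: 1 codon.
Pro: 4 codons.
Gln: 2 codons.
4 × 1 × 4 × 6 × 1 × 4 × 2 = 768.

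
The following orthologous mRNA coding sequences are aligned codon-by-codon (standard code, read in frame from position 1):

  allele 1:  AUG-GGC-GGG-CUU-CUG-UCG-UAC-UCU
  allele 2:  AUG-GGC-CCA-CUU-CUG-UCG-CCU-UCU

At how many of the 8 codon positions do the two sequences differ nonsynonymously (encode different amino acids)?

Codon 1: AUG Met / AUG Met — identical.
Codon 2: GGC Gly / GGC Gly — identical.
Codon 3: GGG Gly / CCA Pro — nonsynonymous.
Codon 4: CUU Leu / CUU Leu — identical.
Codon 5: CUG Leu / CUG Leu — identical.
Codon 6: UCG Ser / UCG Ser — identical.
Codon 7: UAC Tyr / CCU Pro — nonsynonymous.
Codon 8: UCU Ser / UCU Ser — identical.
Nonsynonymous differences: 2.

2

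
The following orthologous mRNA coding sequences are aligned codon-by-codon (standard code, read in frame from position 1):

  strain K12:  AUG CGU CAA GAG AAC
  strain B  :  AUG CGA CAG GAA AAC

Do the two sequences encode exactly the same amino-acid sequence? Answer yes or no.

yes

Codon 1: AUG Met / AUG Met — identical.
Codon 2: CGU Arg / CGA Arg — synonymous.
Codon 3: CAA Gln / CAG Gln — synonymous.
Codon 4: GAG Glu / GAA Glu — synonymous.
Codon 5: AAC Asn / AAC Asn — identical.
Nonsynonymous differences: 0 → same protein.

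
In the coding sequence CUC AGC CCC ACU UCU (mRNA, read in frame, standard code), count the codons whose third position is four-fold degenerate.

4

Codon 1 CUC (Leu): third position 4-fold.
Codon 2 AGC (Ser): third position 2-fold.
Codon 3 CCC (Pro): third position 4-fold.
Codon 4 ACU (Thr): third position 4-fold.
Codon 5 UCU (Ser): third position 4-fold.
Four-fold degenerate third positions: 4.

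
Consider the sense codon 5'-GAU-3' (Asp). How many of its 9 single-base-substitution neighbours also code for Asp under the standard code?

Position 1: none → 0 synonymous.
Position 2: none → 0 synonymous.
Position 3: GAC → 1 synonymous.
Total: 0 + 0 + 1 = 1.

1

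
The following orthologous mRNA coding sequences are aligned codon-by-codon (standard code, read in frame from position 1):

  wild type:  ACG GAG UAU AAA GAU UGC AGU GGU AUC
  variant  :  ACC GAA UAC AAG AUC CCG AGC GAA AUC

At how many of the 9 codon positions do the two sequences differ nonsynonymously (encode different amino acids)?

Codon 1: ACG Thr / ACC Thr — synonymous.
Codon 2: GAG Glu / GAA Glu — synonymous.
Codon 3: UAU Tyr / UAC Tyr — synonymous.
Codon 4: AAA Lys / AAG Lys — synonymous.
Codon 5: GAU Asp / AUC Ile — nonsynonymous.
Codon 6: UGC Cys / CCG Pro — nonsynonymous.
Codon 7: AGU Ser / AGC Ser — synonymous.
Codon 8: GGU Gly / GAA Glu — nonsynonymous.
Codon 9: AUC Ile / AUC Ile — identical.
Nonsynonymous differences: 3.

3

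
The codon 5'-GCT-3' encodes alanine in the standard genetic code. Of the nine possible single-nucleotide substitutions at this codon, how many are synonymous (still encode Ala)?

3

Position 1: none → 0 synonymous.
Position 2: none → 0 synonymous.
Position 3: GCC, GCA, GCG → 3 synonymous.
Total: 0 + 0 + 3 = 3.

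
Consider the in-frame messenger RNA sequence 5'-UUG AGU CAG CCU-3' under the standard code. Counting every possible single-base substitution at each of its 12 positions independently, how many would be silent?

7

Codon 1 (UUG, Leu): 2 synonymous substitutions.
Codon 2 (AGU, Ser): 1 synonymous substitution.
Codon 3 (CAG, Gln): 1 synonymous substitution.
Codon 4 (CCU, Pro): 3 synonymous substitutions.
Total: 2 + 1 + 1 + 3 = 7.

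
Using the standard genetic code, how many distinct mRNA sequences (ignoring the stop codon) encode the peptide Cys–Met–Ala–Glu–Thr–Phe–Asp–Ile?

768

Cys: 2 codons.
Met: 1 codon.
Ala: 4 codons.
Glu: 2 codons.
Thr: 4 codons.
Phe: 2 codons.
Asp: 2 codons.
Ile: 3 codons.
2 × 1 × 4 × 2 × 4 × 2 × 2 × 3 = 768.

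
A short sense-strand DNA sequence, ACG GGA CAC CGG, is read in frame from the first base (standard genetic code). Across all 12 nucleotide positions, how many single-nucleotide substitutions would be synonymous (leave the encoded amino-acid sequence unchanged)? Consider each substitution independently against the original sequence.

11

Codon 1 (ACG, Thr): 3 synonymous substitutions.
Codon 2 (GGA, Gly): 3 synonymous substitutions.
Codon 3 (CAC, His): 1 synonymous substitution.
Codon 4 (CGG, Arg): 4 synonymous substitutions.
Total: 3 + 3 + 1 + 4 = 11.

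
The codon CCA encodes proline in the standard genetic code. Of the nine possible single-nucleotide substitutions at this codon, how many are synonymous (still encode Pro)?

Position 1: none → 0 synonymous.
Position 2: none → 0 synonymous.
Position 3: CCU, CCC, CCG → 3 synonymous.
Total: 0 + 0 + 3 = 3.

3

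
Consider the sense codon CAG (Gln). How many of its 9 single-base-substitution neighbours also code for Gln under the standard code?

Position 1: none → 0 synonymous.
Position 2: none → 0 synonymous.
Position 3: CAA → 1 synonymous.
Total: 0 + 0 + 1 = 1.

1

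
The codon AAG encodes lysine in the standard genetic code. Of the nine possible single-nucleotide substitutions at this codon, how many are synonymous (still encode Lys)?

Position 1: none → 0 synonymous.
Position 2: none → 0 synonymous.
Position 3: AAA → 1 synonymous.
Total: 0 + 0 + 1 = 1.

1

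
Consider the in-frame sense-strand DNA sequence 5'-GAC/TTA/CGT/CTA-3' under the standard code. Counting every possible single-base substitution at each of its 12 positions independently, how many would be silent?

Codon 1 (GAC, Asp): 1 synonymous substitution.
Codon 2 (TTA, Leu): 2 synonymous substitutions.
Codon 3 (CGT, Arg): 3 synonymous substitutions.
Codon 4 (CTA, Leu): 4 synonymous substitutions.
Total: 1 + 2 + 3 + 4 = 10.

10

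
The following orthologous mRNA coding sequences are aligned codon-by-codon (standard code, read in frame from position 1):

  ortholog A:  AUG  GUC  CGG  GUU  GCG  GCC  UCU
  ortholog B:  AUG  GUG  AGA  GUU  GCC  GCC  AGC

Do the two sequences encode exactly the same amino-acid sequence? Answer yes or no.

yes

Codon 1: AUG Met / AUG Met — identical.
Codon 2: GUC Val / GUG Val — synonymous.
Codon 3: CGG Arg / AGA Arg — synonymous.
Codon 4: GUU Val / GUU Val — identical.
Codon 5: GCG Ala / GCC Ala — synonymous.
Codon 6: GCC Ala / GCC Ala — identical.
Codon 7: UCU Ser / AGC Ser — synonymous.
Nonsynonymous differences: 0 → same protein.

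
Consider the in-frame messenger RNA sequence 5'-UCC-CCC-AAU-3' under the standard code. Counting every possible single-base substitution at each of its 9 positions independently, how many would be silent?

Codon 1 (UCC, Ser): 3 synonymous substitutions.
Codon 2 (CCC, Pro): 3 synonymous substitutions.
Codon 3 (AAU, Asn): 1 synonymous substitution.
Total: 3 + 3 + 1 = 7.

7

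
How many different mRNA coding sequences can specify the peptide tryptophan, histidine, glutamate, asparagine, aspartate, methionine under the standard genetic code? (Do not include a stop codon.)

16

Trp: 1 codon.
His: 2 codons.
Glu: 2 codons.
Asn: 2 codons.
Asp: 2 codons.
Met: 1 codon.
1 × 2 × 2 × 2 × 2 × 1 = 16.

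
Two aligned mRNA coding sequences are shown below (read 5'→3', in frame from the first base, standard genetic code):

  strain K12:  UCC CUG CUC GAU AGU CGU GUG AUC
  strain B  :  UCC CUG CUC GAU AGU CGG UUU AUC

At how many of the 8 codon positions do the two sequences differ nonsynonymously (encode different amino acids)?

1

Codon 1: UCC Ser / UCC Ser — identical.
Codon 2: CUG Leu / CUG Leu — identical.
Codon 3: CUC Leu / CUC Leu — identical.
Codon 4: GAU Asp / GAU Asp — identical.
Codon 5: AGU Ser / AGU Ser — identical.
Codon 6: CGU Arg / CGG Arg — synonymous.
Codon 7: GUG Val / UUU Phe — nonsynonymous.
Codon 8: AUC Ile / AUC Ile — identical.
Nonsynonymous differences: 1.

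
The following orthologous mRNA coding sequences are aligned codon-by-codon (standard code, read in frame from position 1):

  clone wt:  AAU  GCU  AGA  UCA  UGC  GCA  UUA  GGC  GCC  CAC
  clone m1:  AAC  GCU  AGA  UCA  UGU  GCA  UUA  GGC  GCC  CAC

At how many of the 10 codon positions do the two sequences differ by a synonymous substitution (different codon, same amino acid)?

2

Codon 1: AAU Asn / AAC Asn — synonymous.
Codon 2: GCU Ala / GCU Ala — identical.
Codon 3: AGA Arg / AGA Arg — identical.
Codon 4: UCA Ser / UCA Ser — identical.
Codon 5: UGC Cys / UGU Cys — synonymous.
Codon 6: GCA Ala / GCA Ala — identical.
Codon 7: UUA Leu / UUA Leu — identical.
Codon 8: GGC Gly / GGC Gly — identical.
Codon 9: GCC Ala / GCC Ala — identical.
Codon 10: CAC His / CAC His — identical.
Synonymous differences: 2.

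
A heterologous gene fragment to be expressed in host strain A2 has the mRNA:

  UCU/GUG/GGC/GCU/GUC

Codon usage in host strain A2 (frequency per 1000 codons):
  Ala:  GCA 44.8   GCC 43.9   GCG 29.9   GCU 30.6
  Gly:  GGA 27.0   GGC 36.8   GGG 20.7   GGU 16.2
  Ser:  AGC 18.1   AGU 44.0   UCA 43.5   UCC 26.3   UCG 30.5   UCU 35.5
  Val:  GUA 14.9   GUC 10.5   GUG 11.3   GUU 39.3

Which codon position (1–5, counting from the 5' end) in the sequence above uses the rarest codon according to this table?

5

Codon 1 UCU (Ser): 35.5 per 1000.
Codon 2 GUG (Val): 11.3 per 1000.
Codon 3 GGC (Gly): 36.8 per 1000.
Codon 4 GCU (Ala): 30.6 per 1000.
Codon 5 GUC (Val): 10.5 per 1000.
Lowest frequency is 10.5 at codon 5.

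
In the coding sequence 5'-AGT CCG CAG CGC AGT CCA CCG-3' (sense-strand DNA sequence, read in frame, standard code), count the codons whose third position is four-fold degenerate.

Codon 1 AGT (Ser): third position 2-fold.
Codon 2 CCG (Pro): third position 4-fold.
Codon 3 CAG (Gln): third position 2-fold.
Codon 4 CGC (Arg): third position 4-fold.
Codon 5 AGT (Ser): third position 2-fold.
Codon 6 CCA (Pro): third position 4-fold.
Codon 7 CCG (Pro): third position 4-fold.
Four-fold degenerate third positions: 4.

4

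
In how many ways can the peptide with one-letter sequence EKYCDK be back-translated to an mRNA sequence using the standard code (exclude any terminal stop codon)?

Glu: 2 codons.
Lys: 2 codons.
Tyr: 2 codons.
Cys: 2 codons.
Asp: 2 codons.
Lys: 2 codons.
2 × 2 × 2 × 2 × 2 × 2 = 64.

64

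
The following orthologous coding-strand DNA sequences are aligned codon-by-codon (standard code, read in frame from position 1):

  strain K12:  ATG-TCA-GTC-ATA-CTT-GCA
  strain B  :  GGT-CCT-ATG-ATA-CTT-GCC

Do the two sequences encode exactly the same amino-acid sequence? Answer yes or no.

Codon 1: ATG Met / GGT Gly — nonsynonymous.
Codon 2: TCA Ser / CCT Pro — nonsynonymous.
Codon 3: GTC Val / ATG Met — nonsynonymous.
Codon 4: ATA Ile / ATA Ile — identical.
Codon 5: CTT Leu / CTT Leu — identical.
Codon 6: GCA Ala / GCC Ala — synonymous.
Nonsynonymous differences: 3 → different protein.

no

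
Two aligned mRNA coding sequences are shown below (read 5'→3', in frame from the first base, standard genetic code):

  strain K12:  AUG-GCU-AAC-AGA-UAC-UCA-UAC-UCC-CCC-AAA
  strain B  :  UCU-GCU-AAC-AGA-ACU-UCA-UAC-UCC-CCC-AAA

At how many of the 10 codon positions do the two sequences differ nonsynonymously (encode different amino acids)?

Codon 1: AUG Met / UCU Ser — nonsynonymous.
Codon 2: GCU Ala / GCU Ala — identical.
Codon 3: AAC Asn / AAC Asn — identical.
Codon 4: AGA Arg / AGA Arg — identical.
Codon 5: UAC Tyr / ACU Thr — nonsynonymous.
Codon 6: UCA Ser / UCA Ser — identical.
Codon 7: UAC Tyr / UAC Tyr — identical.
Codon 8: UCC Ser / UCC Ser — identical.
Codon 9: CCC Pro / CCC Pro — identical.
Codon 10: AAA Lys / AAA Lys — identical.
Nonsynonymous differences: 2.

2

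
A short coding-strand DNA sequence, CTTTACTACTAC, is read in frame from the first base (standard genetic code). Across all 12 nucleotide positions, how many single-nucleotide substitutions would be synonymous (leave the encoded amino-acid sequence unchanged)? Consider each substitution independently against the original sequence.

6

Codon 1 (CTT, Leu): 3 synonymous substitutions.
Codon 2 (TAC, Tyr): 1 synonymous substitution.
Codon 3 (TAC, Tyr): 1 synonymous substitution.
Codon 4 (TAC, Tyr): 1 synonymous substitution.
Total: 3 + 1 + 1 + 1 = 6.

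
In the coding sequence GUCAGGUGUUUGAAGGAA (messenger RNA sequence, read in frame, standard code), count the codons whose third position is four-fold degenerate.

Codon 1 GUC (Val): third position 4-fold.
Codon 2 AGG (Arg): third position 2-fold.
Codon 3 UGU (Cys): third position 2-fold.
Codon 4 UUG (Leu): third position 2-fold.
Codon 5 AAG (Lys): third position 2-fold.
Codon 6 GAA (Glu): third position 2-fold.
Four-fold degenerate third positions: 1.

1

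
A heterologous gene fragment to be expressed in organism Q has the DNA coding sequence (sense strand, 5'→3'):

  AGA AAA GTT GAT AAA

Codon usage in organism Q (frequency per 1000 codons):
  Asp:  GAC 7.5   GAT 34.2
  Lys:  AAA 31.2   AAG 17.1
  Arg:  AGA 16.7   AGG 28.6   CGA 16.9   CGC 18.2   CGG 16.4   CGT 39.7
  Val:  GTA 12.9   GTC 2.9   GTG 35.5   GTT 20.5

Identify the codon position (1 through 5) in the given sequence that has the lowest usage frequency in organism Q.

1

Codon 1 AGA (Arg): 16.7 per 1000.
Codon 2 AAA (Lys): 31.2 per 1000.
Codon 3 GTT (Val): 20.5 per 1000.
Codon 4 GAT (Asp): 34.2 per 1000.
Codon 5 AAA (Lys): 31.2 per 1000.
Lowest frequency is 16.7 at codon 1.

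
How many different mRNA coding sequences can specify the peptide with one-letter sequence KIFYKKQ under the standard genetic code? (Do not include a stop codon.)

Lys: 2 codons.
Ile: 3 codons.
Phe: 2 codons.
Tyr: 2 codons.
Lys: 2 codons.
Lys: 2 codons.
Gln: 2 codons.
2 × 3 × 2 × 2 × 2 × 2 × 2 = 192.

192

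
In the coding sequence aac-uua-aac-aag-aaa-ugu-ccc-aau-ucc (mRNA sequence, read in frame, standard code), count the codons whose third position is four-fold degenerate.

2

Codon 1 AAC (Asn): third position 2-fold.
Codon 2 UUA (Leu): third position 2-fold.
Codon 3 AAC (Asn): third position 2-fold.
Codon 4 AAG (Lys): third position 2-fold.
Codon 5 AAA (Lys): third position 2-fold.
Codon 6 UGU (Cys): third position 2-fold.
Codon 7 CCC (Pro): third position 4-fold.
Codon 8 AAU (Asn): third position 2-fold.
Codon 9 UCC (Ser): third position 4-fold.
Four-fold degenerate third positions: 2.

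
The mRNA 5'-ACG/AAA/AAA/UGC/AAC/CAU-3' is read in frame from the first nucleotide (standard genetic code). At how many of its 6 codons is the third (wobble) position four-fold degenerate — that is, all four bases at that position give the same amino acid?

Codon 1 ACG (Thr): third position 4-fold.
Codon 2 AAA (Lys): third position 2-fold.
Codon 3 AAA (Lys): third position 2-fold.
Codon 4 UGC (Cys): third position 2-fold.
Codon 5 AAC (Asn): third position 2-fold.
Codon 6 CAU (His): third position 2-fold.
Four-fold degenerate third positions: 1.

1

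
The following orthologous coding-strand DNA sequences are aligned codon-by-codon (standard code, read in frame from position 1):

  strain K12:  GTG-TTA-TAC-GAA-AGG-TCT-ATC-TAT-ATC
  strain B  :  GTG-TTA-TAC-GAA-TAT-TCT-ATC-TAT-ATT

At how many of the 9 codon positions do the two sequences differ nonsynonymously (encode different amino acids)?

Codon 1: GTG Val / GTG Val — identical.
Codon 2: TTA Leu / TTA Leu — identical.
Codon 3: TAC Tyr / TAC Tyr — identical.
Codon 4: GAA Glu / GAA Glu — identical.
Codon 5: AGG Arg / TAT Tyr — nonsynonymous.
Codon 6: TCT Ser / TCT Ser — identical.
Codon 7: ATC Ile / ATC Ile — identical.
Codon 8: TAT Tyr / TAT Tyr — identical.
Codon 9: ATC Ile / ATT Ile — synonymous.
Nonsynonymous differences: 1.

1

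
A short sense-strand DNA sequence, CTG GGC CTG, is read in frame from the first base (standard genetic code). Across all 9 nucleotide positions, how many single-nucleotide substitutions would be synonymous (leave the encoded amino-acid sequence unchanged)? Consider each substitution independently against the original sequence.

11

Codon 1 (CTG, Leu): 4 synonymous substitutions.
Codon 2 (GGC, Gly): 3 synonymous substitutions.
Codon 3 (CTG, Leu): 4 synonymous substitutions.
Total: 4 + 3 + 4 = 11.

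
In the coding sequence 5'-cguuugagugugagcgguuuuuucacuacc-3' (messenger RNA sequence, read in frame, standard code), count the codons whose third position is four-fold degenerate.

Codon 1 CGU (Arg): third position 4-fold.
Codon 2 UUG (Leu): third position 2-fold.
Codon 3 AGU (Ser): third position 2-fold.
Codon 4 GUG (Val): third position 4-fold.
Codon 5 AGC (Ser): third position 2-fold.
Codon 6 GGU (Gly): third position 4-fold.
Codon 7 UUU (Phe): third position 2-fold.
Codon 8 UUC (Phe): third position 2-fold.
Codon 9 ACU (Thr): third position 4-fold.
Codon 10 ACC (Thr): third position 4-fold.
Four-fold degenerate third positions: 5.

5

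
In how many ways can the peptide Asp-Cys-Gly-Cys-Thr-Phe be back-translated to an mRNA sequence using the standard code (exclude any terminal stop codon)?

256

Asp: 2 codons.
Cys: 2 codons.
Gly: 4 codons.
Cys: 2 codons.
Thr: 4 codons.
Phe: 2 codons.
2 × 2 × 4 × 2 × 4 × 2 = 256.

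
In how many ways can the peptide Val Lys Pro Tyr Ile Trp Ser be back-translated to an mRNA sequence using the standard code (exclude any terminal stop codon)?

Val: 4 codons.
Lys: 2 codons.
Pro: 4 codons.
Tyr: 2 codons.
Ile: 3 codons.
Trp: 1 codon.
Ser: 6 codons.
4 × 2 × 4 × 2 × 3 × 1 × 6 = 1152.

1152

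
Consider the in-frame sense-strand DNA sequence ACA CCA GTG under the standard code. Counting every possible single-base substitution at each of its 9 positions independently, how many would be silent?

Codon 1 (ACA, Thr): 3 synonymous substitutions.
Codon 2 (CCA, Pro): 3 synonymous substitutions.
Codon 3 (GTG, Val): 3 synonymous substitutions.
Total: 3 + 3 + 3 = 9.

9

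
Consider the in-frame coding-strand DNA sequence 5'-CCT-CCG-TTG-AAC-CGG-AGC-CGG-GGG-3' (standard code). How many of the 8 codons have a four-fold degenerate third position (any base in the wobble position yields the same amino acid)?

Codon 1 CCT (Pro): third position 4-fold.
Codon 2 CCG (Pro): third position 4-fold.
Codon 3 TTG (Leu): third position 2-fold.
Codon 4 AAC (Asn): third position 2-fold.
Codon 5 CGG (Arg): third position 4-fold.
Codon 6 AGC (Ser): third position 2-fold.
Codon 7 CGG (Arg): third position 4-fold.
Codon 8 GGG (Gly): third position 4-fold.
Four-fold degenerate third positions: 5.

5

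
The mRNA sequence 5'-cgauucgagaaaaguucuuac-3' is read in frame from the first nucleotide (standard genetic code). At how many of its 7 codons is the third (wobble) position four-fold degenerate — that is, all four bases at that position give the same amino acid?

Codon 1 CGA (Arg): third position 4-fold.
Codon 2 UUC (Phe): third position 2-fold.
Codon 3 GAG (Glu): third position 2-fold.
Codon 4 AAA (Lys): third position 2-fold.
Codon 5 AGU (Ser): third position 2-fold.
Codon 6 UCU (Ser): third position 4-fold.
Codon 7 UAC (Tyr): third position 2-fold.
Four-fold degenerate third positions: 2.

2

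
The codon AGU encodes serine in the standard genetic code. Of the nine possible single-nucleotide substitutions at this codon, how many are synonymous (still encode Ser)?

Position 1: none → 0 synonymous.
Position 2: none → 0 synonymous.
Position 3: AGC → 1 synonymous.
Total: 0 + 0 + 1 = 1.

1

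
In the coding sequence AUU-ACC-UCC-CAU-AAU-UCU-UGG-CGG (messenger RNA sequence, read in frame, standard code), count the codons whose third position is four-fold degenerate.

4

Codon 1 AUU (Ile): third position 3-fold.
Codon 2 ACC (Thr): third position 4-fold.
Codon 3 UCC (Ser): third position 4-fold.
Codon 4 CAU (His): third position 2-fold.
Codon 5 AAU (Asn): third position 2-fold.
Codon 6 UCU (Ser): third position 4-fold.
Codon 7 UGG (Trp): third position 1-fold.
Codon 8 CGG (Arg): third position 4-fold.
Four-fold degenerate third positions: 4.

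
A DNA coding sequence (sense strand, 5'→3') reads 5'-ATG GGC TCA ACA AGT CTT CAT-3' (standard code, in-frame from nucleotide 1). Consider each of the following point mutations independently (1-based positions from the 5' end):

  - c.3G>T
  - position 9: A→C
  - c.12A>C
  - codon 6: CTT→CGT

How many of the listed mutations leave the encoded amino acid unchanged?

2

Codon 1: ATG (Met) → ATT (Ile) — missense.
Codon 3: TCA (Ser) → TCC (Ser) — synonymous.
Codon 4: ACA (Thr) → ACC (Thr) — synonymous.
Codon 6: CTT (Leu) → CGT (Arg) — missense.
Synonymous: 2 of 4.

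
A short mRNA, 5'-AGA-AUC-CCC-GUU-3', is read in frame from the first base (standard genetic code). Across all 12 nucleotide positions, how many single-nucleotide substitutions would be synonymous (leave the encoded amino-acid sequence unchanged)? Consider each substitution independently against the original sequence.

Codon 1 (AGA, Arg): 2 synonymous substitutions.
Codon 2 (AUC, Ile): 2 synonymous substitutions.
Codon 3 (CCC, Pro): 3 synonymous substitutions.
Codon 4 (GUU, Val): 3 synonymous substitutions.
Total: 2 + 2 + 3 + 3 = 10.

10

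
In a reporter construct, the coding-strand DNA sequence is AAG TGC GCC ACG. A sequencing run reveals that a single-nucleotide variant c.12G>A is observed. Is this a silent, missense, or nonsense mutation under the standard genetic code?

silent

Position 12 falls in codon 4: ACG → Thr.
After the substitution the codon is ACA → Thr.
Both encode Thr, so the change is synonymous.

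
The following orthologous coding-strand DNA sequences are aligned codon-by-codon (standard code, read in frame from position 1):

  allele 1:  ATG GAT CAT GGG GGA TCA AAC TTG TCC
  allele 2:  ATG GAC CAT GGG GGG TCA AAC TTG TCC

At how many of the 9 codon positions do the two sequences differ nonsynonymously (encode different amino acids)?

0

Codon 1: ATG Met / ATG Met — identical.
Codon 2: GAT Asp / GAC Asp — synonymous.
Codon 3: CAT His / CAT His — identical.
Codon 4: GGG Gly / GGG Gly — identical.
Codon 5: GGA Gly / GGG Gly — synonymous.
Codon 6: TCA Ser / TCA Ser — identical.
Codon 7: AAC Asn / AAC Asn — identical.
Codon 8: TTG Leu / TTG Leu — identical.
Codon 9: TCC Ser / TCC Ser — identical.
Nonsynonymous differences: 0.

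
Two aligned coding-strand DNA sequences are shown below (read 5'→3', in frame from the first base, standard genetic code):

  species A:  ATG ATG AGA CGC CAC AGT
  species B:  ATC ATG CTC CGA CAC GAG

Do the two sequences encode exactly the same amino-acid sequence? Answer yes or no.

Codon 1: ATG Met / ATC Ile — nonsynonymous.
Codon 2: ATG Met / ATG Met — identical.
Codon 3: AGA Arg / CTC Leu — nonsynonymous.
Codon 4: CGC Arg / CGA Arg — synonymous.
Codon 5: CAC His / CAC His — identical.
Codon 6: AGT Ser / GAG Glu — nonsynonymous.
Nonsynonymous differences: 3 → different protein.

no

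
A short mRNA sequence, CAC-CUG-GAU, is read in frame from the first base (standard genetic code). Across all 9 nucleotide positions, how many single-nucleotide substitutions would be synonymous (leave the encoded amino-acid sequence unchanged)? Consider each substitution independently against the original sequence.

6

Codon 1 (CAC, His): 1 synonymous substitution.
Codon 2 (CUG, Leu): 4 synonymous substitutions.
Codon 3 (GAU, Asp): 1 synonymous substitution.
Total: 1 + 4 + 1 = 6.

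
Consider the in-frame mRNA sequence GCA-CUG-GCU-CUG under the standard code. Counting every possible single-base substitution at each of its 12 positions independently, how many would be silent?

14

Codon 1 (GCA, Ala): 3 synonymous substitutions.
Codon 2 (CUG, Leu): 4 synonymous substitutions.
Codon 3 (GCU, Ala): 3 synonymous substitutions.
Codon 4 (CUG, Leu): 4 synonymous substitutions.
Total: 3 + 4 + 3 + 4 = 14.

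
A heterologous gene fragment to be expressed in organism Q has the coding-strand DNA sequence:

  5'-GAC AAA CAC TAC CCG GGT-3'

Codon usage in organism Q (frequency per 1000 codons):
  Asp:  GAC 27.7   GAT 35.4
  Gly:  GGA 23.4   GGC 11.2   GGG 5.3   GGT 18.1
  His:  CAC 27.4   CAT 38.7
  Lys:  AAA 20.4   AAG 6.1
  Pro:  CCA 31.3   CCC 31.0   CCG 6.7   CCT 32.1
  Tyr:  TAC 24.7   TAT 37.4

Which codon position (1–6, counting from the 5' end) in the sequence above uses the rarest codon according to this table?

5

Codon 1 GAC (Asp): 27.7 per 1000.
Codon 2 AAA (Lys): 20.4 per 1000.
Codon 3 CAC (His): 27.4 per 1000.
Codon 4 TAC (Tyr): 24.7 per 1000.
Codon 5 CCG (Pro): 6.7 per 1000.
Codon 6 GGT (Gly): 18.1 per 1000.
Lowest frequency is 6.7 at codon 5.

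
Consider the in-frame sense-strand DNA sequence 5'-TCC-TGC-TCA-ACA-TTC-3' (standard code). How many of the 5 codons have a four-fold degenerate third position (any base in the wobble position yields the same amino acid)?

Codon 1 TCC (Ser): third position 4-fold.
Codon 2 TGC (Cys): third position 2-fold.
Codon 3 TCA (Ser): third position 4-fold.
Codon 4 ACA (Thr): third position 4-fold.
Codon 5 TTC (Phe): third position 2-fold.
Four-fold degenerate third positions: 3.

3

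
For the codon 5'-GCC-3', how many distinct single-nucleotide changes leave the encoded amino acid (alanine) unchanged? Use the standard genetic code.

3

Position 1: none → 0 synonymous.
Position 2: none → 0 synonymous.
Position 3: GCT, GCA, GCG → 3 synonymous.
Total: 0 + 0 + 3 = 3.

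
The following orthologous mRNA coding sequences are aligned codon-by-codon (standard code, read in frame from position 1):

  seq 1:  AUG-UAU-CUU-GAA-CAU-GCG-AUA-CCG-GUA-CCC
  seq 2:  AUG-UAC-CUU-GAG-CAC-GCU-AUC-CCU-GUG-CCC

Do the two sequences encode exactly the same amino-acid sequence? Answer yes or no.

Codon 1: AUG Met / AUG Met — identical.
Codon 2: UAU Tyr / UAC Tyr — synonymous.
Codon 3: CUU Leu / CUU Leu — identical.
Codon 4: GAA Glu / GAG Glu — synonymous.
Codon 5: CAU His / CAC His — synonymous.
Codon 6: GCG Ala / GCU Ala — synonymous.
Codon 7: AUA Ile / AUC Ile — synonymous.
Codon 8: CCG Pro / CCU Pro — synonymous.
Codon 9: GUA Val / GUG Val — synonymous.
Codon 10: CCC Pro / CCC Pro — identical.
Nonsynonymous differences: 0 → same protein.

yes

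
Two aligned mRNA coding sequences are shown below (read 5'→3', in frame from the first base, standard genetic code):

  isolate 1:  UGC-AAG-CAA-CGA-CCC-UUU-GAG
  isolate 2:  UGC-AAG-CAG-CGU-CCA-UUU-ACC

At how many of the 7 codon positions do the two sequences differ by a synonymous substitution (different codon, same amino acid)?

Codon 1: UGC Cys / UGC Cys — identical.
Codon 2: AAG Lys / AAG Lys — identical.
Codon 3: CAA Gln / CAG Gln — synonymous.
Codon 4: CGA Arg / CGU Arg — synonymous.
Codon 5: CCC Pro / CCA Pro — synonymous.
Codon 6: UUU Phe / UUU Phe — identical.
Codon 7: GAG Glu / ACC Thr — nonsynonymous.
Synonymous differences: 3.

3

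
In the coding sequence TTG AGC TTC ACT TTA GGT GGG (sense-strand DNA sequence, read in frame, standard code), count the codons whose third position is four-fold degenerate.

3

Codon 1 TTG (Leu): third position 2-fold.
Codon 2 AGC (Ser): third position 2-fold.
Codon 3 TTC (Phe): third position 2-fold.
Codon 4 ACT (Thr): third position 4-fold.
Codon 5 TTA (Leu): third position 2-fold.
Codon 6 GGT (Gly): third position 4-fold.
Codon 7 GGG (Gly): third position 4-fold.
Four-fold degenerate third positions: 3.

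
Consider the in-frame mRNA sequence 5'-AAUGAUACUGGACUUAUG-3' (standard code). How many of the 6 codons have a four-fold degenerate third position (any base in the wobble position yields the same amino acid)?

Codon 1 AAU (Asn): third position 2-fold.
Codon 2 GAU (Asp): third position 2-fold.
Codon 3 ACU (Thr): third position 4-fold.
Codon 4 GGA (Gly): third position 4-fold.
Codon 5 CUU (Leu): third position 4-fold.
Codon 6 AUG (Met): third position 1-fold.
Four-fold degenerate third positions: 3.

3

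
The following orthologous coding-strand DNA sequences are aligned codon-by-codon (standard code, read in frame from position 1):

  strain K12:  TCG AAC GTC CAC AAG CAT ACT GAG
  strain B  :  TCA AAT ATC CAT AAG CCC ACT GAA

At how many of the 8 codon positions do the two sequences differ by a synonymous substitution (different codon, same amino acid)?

Codon 1: TCG Ser / TCA Ser — synonymous.
Codon 2: AAC Asn / AAT Asn — synonymous.
Codon 3: GTC Val / ATC Ile — nonsynonymous.
Codon 4: CAC His / CAT His — synonymous.
Codon 5: AAG Lys / AAG Lys — identical.
Codon 6: CAT His / CCC Pro — nonsynonymous.
Codon 7: ACT Thr / ACT Thr — identical.
Codon 8: GAG Glu / GAA Glu — synonymous.
Synonymous differences: 4.

4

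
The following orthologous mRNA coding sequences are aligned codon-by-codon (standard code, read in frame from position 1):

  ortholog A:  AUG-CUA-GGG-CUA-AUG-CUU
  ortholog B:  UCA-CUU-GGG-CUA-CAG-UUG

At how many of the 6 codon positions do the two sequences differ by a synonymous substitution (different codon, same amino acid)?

2

Codon 1: AUG Met / UCA Ser — nonsynonymous.
Codon 2: CUA Leu / CUU Leu — synonymous.
Codon 3: GGG Gly / GGG Gly — identical.
Codon 4: CUA Leu / CUA Leu — identical.
Codon 5: AUG Met / CAG Gln — nonsynonymous.
Codon 6: CUU Leu / UUG Leu — synonymous.
Synonymous differences: 2.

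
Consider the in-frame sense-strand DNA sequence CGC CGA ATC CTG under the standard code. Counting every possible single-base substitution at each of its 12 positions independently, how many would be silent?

13

Codon 1 (CGC, Arg): 3 synonymous substitutions.
Codon 2 (CGA, Arg): 4 synonymous substitutions.
Codon 3 (ATC, Ile): 2 synonymous substitutions.
Codon 4 (CTG, Leu): 4 synonymous substitutions.
Total: 3 + 4 + 2 + 4 = 13.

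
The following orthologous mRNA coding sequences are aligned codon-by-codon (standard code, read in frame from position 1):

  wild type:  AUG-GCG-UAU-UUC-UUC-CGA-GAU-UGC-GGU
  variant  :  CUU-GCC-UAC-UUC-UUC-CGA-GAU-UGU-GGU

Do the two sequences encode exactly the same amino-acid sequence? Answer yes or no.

no

Codon 1: AUG Met / CUU Leu — nonsynonymous.
Codon 2: GCG Ala / GCC Ala — synonymous.
Codon 3: UAU Tyr / UAC Tyr — synonymous.
Codon 4: UUC Phe / UUC Phe — identical.
Codon 5: UUC Phe / UUC Phe — identical.
Codon 6: CGA Arg / CGA Arg — identical.
Codon 7: GAU Asp / GAU Asp — identical.
Codon 8: UGC Cys / UGU Cys — synonymous.
Codon 9: GGU Gly / GGU Gly — identical.
Nonsynonymous differences: 1 → different protein.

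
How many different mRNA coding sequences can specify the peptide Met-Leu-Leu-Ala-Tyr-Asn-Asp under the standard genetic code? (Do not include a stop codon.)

Met: 1 codon.
Leu: 6 codons.
Leu: 6 codons.
Ala: 4 codons.
Tyr: 2 codons.
Asn: 2 codons.
Asp: 2 codons.
1 × 6 × 6 × 4 × 2 × 2 × 2 = 1152.

1152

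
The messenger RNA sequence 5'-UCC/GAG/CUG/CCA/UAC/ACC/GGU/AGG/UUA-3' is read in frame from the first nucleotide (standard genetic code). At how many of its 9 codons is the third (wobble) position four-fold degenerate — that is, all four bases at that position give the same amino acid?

5

Codon 1 UCC (Ser): third position 4-fold.
Codon 2 GAG (Glu): third position 2-fold.
Codon 3 CUG (Leu): third position 4-fold.
Codon 4 CCA (Pro): third position 4-fold.
Codon 5 UAC (Tyr): third position 2-fold.
Codon 6 ACC (Thr): third position 4-fold.
Codon 7 GGU (Gly): third position 4-fold.
Codon 8 AGG (Arg): third position 2-fold.
Codon 9 UUA (Leu): third position 2-fold.
Four-fold degenerate third positions: 5.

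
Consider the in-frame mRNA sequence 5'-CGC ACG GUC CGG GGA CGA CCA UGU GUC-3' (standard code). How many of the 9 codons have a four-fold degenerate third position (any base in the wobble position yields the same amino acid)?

Codon 1 CGC (Arg): third position 4-fold.
Codon 2 ACG (Thr): third position 4-fold.
Codon 3 GUC (Val): third position 4-fold.
Codon 4 CGG (Arg): third position 4-fold.
Codon 5 GGA (Gly): third position 4-fold.
Codon 6 CGA (Arg): third position 4-fold.
Codon 7 CCA (Pro): third position 4-fold.
Codon 8 UGU (Cys): third position 2-fold.
Codon 9 GUC (Val): third position 4-fold.
Four-fold degenerate third positions: 8.

8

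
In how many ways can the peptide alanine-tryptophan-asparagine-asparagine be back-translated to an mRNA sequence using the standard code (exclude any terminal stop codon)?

16

Ala: 4 codons.
Trp: 1 codon.
Asn: 2 codons.
Asn: 2 codons.
4 × 1 × 2 × 2 = 16.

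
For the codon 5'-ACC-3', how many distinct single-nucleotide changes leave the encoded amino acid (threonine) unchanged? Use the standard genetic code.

Position 1: none → 0 synonymous.
Position 2: none → 0 synonymous.
Position 3: ACU, ACA, ACG → 3 synonymous.
Total: 0 + 0 + 3 = 3.

3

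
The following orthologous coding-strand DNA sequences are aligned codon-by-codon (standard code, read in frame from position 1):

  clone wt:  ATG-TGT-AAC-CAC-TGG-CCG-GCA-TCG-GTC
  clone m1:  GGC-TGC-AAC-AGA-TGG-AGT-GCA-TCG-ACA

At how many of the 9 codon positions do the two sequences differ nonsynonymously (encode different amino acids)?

Codon 1: ATG Met / GGC Gly — nonsynonymous.
Codon 2: TGT Cys / TGC Cys — synonymous.
Codon 3: AAC Asn / AAC Asn — identical.
Codon 4: CAC His / AGA Arg — nonsynonymous.
Codon 5: TGG Trp / TGG Trp — identical.
Codon 6: CCG Pro / AGT Ser — nonsynonymous.
Codon 7: GCA Ala / GCA Ala — identical.
Codon 8: TCG Ser / TCG Ser — identical.
Codon 9: GTC Val / ACA Thr — nonsynonymous.
Nonsynonymous differences: 4.

4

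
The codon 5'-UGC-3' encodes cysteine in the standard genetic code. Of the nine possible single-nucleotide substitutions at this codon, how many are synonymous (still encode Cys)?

Position 1: none → 0 synonymous.
Position 2: none → 0 synonymous.
Position 3: UGU → 1 synonymous.
Total: 0 + 0 + 1 = 1.

1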